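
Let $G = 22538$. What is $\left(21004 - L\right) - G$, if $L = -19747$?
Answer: $18213$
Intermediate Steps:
$\left(21004 - L\right) - G = \left(21004 - -19747\right) - 22538 = \left(21004 + 19747\right) - 22538 = 40751 - 22538 = 18213$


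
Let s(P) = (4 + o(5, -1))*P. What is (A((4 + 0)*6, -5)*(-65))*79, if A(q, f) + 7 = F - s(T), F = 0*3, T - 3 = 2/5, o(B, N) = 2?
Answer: 140699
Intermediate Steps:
T = 17/5 (T = 3 + 2/5 = 3 + 2*(⅕) = 3 + ⅖ = 17/5 ≈ 3.4000)
s(P) = 6*P (s(P) = (4 + 2)*P = 6*P)
F = 0
A(q, f) = -137/5 (A(q, f) = -7 + (0 - 6*17/5) = -7 + (0 - 1*102/5) = -7 + (0 - 102/5) = -7 - 102/5 = -137/5)
(A((4 + 0)*6, -5)*(-65))*79 = -137/5*(-65)*79 = 1781*79 = 140699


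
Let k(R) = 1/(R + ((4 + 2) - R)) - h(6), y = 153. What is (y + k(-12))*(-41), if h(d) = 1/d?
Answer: -6273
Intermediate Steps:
h(d) = 1/d
k(R) = 0 (k(R) = 1/(R + ((4 + 2) - R)) - 1/6 = 1/(R + (6 - R)) - 1*⅙ = 1/6 - ⅙ = ⅙ - ⅙ = 0)
(y + k(-12))*(-41) = (153 + 0)*(-41) = 153*(-41) = -6273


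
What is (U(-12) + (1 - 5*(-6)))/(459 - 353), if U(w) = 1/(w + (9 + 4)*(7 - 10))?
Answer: 790/2703 ≈ 0.29227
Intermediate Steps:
U(w) = 1/(-39 + w) (U(w) = 1/(w + 13*(-3)) = 1/(w - 39) = 1/(-39 + w))
(U(-12) + (1 - 5*(-6)))/(459 - 353) = (1/(-39 - 12) + (1 - 5*(-6)))/(459 - 353) = (1/(-51) + (1 + 30))/106 = (-1/51 + 31)*(1/106) = (1580/51)*(1/106) = 790/2703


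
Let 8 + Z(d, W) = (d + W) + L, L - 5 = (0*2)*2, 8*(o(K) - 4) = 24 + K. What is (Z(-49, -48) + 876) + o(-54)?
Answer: 3105/4 ≈ 776.25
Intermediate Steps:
o(K) = 7 + K/8 (o(K) = 4 + (24 + K)/8 = 4 + (3 + K/8) = 7 + K/8)
L = 5 (L = 5 + (0*2)*2 = 5 + 0*2 = 5 + 0 = 5)
Z(d, W) = -3 + W + d (Z(d, W) = -8 + ((d + W) + 5) = -8 + ((W + d) + 5) = -8 + (5 + W + d) = -3 + W + d)
(Z(-49, -48) + 876) + o(-54) = ((-3 - 48 - 49) + 876) + (7 + (⅛)*(-54)) = (-100 + 876) + (7 - 27/4) = 776 + ¼ = 3105/4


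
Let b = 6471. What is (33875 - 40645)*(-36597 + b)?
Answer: 203953020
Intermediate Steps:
(33875 - 40645)*(-36597 + b) = (33875 - 40645)*(-36597 + 6471) = -6770*(-30126) = 203953020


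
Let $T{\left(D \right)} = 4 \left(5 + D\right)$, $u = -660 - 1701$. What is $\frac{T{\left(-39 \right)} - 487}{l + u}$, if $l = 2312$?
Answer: $\frac{89}{7} \approx 12.714$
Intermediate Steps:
$u = -2361$
$T{\left(D \right)} = 20 + 4 D$
$\frac{T{\left(-39 \right)} - 487}{l + u} = \frac{\left(20 + 4 \left(-39\right)\right) - 487}{2312 - 2361} = \frac{\left(20 - 156\right) - 487}{-49} = \left(-136 - 487\right) \left(- \frac{1}{49}\right) = \left(-623\right) \left(- \frac{1}{49}\right) = \frac{89}{7}$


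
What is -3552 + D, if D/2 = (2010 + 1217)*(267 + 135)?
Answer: 2590956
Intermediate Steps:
D = 2594508 (D = 2*((2010 + 1217)*(267 + 135)) = 2*(3227*402) = 2*1297254 = 2594508)
-3552 + D = -3552 + 2594508 = 2590956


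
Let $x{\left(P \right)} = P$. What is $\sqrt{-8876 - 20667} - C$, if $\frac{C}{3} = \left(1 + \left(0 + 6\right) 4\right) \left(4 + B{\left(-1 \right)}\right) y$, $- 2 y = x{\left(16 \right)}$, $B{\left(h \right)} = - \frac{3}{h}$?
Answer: $4200 + i \sqrt{29543} \approx 4200.0 + 171.88 i$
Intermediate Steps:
$y = -8$ ($y = \left(- \frac{1}{2}\right) 16 = -8$)
$C = -4200$ ($C = 3 \left(1 + \left(0 + 6\right) 4\right) \left(4 - \frac{3}{-1}\right) \left(-8\right) = 3 \left(1 + 6 \cdot 4\right) \left(4 - -3\right) \left(-8\right) = 3 \left(1 + 24\right) \left(4 + 3\right) \left(-8\right) = 3 \cdot 25 \cdot 7 \left(-8\right) = 3 \cdot 175 \left(-8\right) = 3 \left(-1400\right) = -4200$)
$\sqrt{-8876 - 20667} - C = \sqrt{-8876 - 20667} - -4200 = \sqrt{-29543} + 4200 = i \sqrt{29543} + 4200 = 4200 + i \sqrt{29543}$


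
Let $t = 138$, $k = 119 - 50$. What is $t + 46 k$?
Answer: $3312$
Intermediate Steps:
$k = 69$ ($k = 119 - 50 = 69$)
$t + 46 k = 138 + 46 \cdot 69 = 138 + 3174 = 3312$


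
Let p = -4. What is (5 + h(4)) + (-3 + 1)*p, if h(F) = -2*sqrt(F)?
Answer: 9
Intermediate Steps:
(5 + h(4)) + (-3 + 1)*p = (5 - 2*sqrt(4)) + (-3 + 1)*(-4) = (5 - 2*2) - 2*(-4) = (5 - 4) + 8 = 1 + 8 = 9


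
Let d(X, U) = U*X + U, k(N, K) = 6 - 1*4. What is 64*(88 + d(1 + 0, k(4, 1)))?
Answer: 5888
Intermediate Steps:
k(N, K) = 2 (k(N, K) = 6 - 4 = 2)
d(X, U) = U + U*X
64*(88 + d(1 + 0, k(4, 1))) = 64*(88 + 2*(1 + (1 + 0))) = 64*(88 + 2*(1 + 1)) = 64*(88 + 2*2) = 64*(88 + 4) = 64*92 = 5888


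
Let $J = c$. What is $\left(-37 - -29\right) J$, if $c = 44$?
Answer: $-352$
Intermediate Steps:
$J = 44$
$\left(-37 - -29\right) J = \left(-37 - -29\right) 44 = \left(-37 + 29\right) 44 = \left(-8\right) 44 = -352$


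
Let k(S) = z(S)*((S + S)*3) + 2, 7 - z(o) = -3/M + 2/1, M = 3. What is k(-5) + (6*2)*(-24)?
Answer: -466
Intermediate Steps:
z(o) = 6 (z(o) = 7 - (-3/3 + 2/1) = 7 - (-3*⅓ + 2*1) = 7 - (-1 + 2) = 7 - 1*1 = 7 - 1 = 6)
k(S) = 2 + 36*S (k(S) = 6*((S + S)*3) + 2 = 6*((2*S)*3) + 2 = 6*(6*S) + 2 = 36*S + 2 = 2 + 36*S)
k(-5) + (6*2)*(-24) = (2 + 36*(-5)) + (6*2)*(-24) = (2 - 180) + 12*(-24) = -178 - 288 = -466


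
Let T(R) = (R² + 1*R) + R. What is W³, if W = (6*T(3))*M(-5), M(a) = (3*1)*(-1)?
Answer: -19683000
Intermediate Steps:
T(R) = R² + 2*R (T(R) = (R² + R) + R = (R + R²) + R = R² + 2*R)
M(a) = -3 (M(a) = 3*(-1) = -3)
W = -270 (W = (6*(3*(2 + 3)))*(-3) = (6*(3*5))*(-3) = (6*15)*(-3) = 90*(-3) = -270)
W³ = (-270)³ = -19683000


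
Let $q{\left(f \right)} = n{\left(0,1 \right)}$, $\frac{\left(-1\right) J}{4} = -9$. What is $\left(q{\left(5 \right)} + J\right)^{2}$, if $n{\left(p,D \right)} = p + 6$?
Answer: $1764$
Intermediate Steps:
$J = 36$ ($J = \left(-4\right) \left(-9\right) = 36$)
$n{\left(p,D \right)} = 6 + p$
$q{\left(f \right)} = 6$ ($q{\left(f \right)} = 6 + 0 = 6$)
$\left(q{\left(5 \right)} + J\right)^{2} = \left(6 + 36\right)^{2} = 42^{2} = 1764$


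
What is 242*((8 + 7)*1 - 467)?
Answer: -109384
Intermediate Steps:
242*((8 + 7)*1 - 467) = 242*(15*1 - 467) = 242*(15 - 467) = 242*(-452) = -109384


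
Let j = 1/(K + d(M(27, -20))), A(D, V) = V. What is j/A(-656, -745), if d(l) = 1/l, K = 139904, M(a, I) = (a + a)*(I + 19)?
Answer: -54/5628337175 ≈ -9.5943e-9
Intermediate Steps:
M(a, I) = 2*a*(19 + I) (M(a, I) = (2*a)*(19 + I) = 2*a*(19 + I))
j = 54/7554815 (j = 1/(139904 + 1/(2*27*(19 - 20))) = 1/(139904 + 1/(2*27*(-1))) = 1/(139904 + 1/(-54)) = 1/(139904 - 1/54) = 1/(7554815/54) = 54/7554815 ≈ 7.1478e-6)
j/A(-656, -745) = (54/7554815)/(-745) = (54/7554815)*(-1/745) = -54/5628337175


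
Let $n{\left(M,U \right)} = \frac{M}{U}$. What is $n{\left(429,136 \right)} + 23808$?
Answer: $\frac{3238317}{136} \approx 23811.0$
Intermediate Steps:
$n{\left(429,136 \right)} + 23808 = \frac{429}{136} + 23808 = \frac{3238317}{136}$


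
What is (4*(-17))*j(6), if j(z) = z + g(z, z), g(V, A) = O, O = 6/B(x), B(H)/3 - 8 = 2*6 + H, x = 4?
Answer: -1241/3 ≈ -413.67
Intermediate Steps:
B(H) = 60 + 3*H (B(H) = 24 + 3*(2*6 + H) = 24 + 3*(12 + H) = 24 + (36 + 3*H) = 60 + 3*H)
O = 1/12 (O = 6/(60 + 3*4) = 6/(60 + 12) = 6/72 = 6*(1/72) = 1/12 ≈ 0.083333)
g(V, A) = 1/12
j(z) = 1/12 + z (j(z) = z + 1/12 = 1/12 + z)
(4*(-17))*j(6) = (4*(-17))*(1/12 + 6) = -68*73/12 = -1241/3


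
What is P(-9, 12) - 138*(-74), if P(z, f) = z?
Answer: 10203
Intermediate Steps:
P(-9, 12) - 138*(-74) = -9 - 138*(-74) = -9 + 10212 = 10203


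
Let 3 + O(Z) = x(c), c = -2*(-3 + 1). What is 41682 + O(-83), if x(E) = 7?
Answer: 41686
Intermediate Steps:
c = 4 (c = -2*(-2) = 4)
O(Z) = 4 (O(Z) = -3 + 7 = 4)
41682 + O(-83) = 41682 + 4 = 41686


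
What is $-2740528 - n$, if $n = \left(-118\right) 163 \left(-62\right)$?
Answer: $-3933036$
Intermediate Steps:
$n = 1192508$ ($n = \left(-19234\right) \left(-62\right) = 1192508$)
$-2740528 - n = -2740528 - 1192508 = -3933036$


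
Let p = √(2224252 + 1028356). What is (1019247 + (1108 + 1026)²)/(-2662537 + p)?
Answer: -14838859196011/7089100023761 - 44585624*√50822/7089100023761 ≈ -2.0946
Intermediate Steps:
p = 8*√50822 (p = √3252608 = 8*√50822 ≈ 1803.5)
(1019247 + (1108 + 1026)²)/(-2662537 + p) = (1019247 + (1108 + 1026)²)/(-2662537 + 8*√50822) = (1019247 + 2134²)/(-2662537 + 8*√50822) = (1019247 + 4553956)/(-2662537 + 8*√50822) = 5573203/(-2662537 + 8*√50822)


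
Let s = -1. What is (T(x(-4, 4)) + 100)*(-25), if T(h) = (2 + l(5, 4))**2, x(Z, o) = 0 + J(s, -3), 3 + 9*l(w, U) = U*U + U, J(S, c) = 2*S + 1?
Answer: -233125/81 ≈ -2878.1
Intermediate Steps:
J(S, c) = 1 + 2*S
l(w, U) = -1/3 + U/9 + U**2/9 (l(w, U) = -1/3 + (U*U + U)/9 = -1/3 + (U**2 + U)/9 = -1/3 + (U + U**2)/9 = -1/3 + (U/9 + U**2/9) = -1/3 + U/9 + U**2/9)
x(Z, o) = -1 (x(Z, o) = 0 + (1 + 2*(-1)) = 0 + (1 - 2) = 0 - 1 = -1)
T(h) = 1225/81 (T(h) = (2 + (-1/3 + (1/9)*4 + (1/9)*4**2))**2 = (2 + (-1/3 + 4/9 + (1/9)*16))**2 = (2 + (-1/3 + 4/9 + 16/9))**2 = (2 + 17/9)**2 = (35/9)**2 = 1225/81)
(T(x(-4, 4)) + 100)*(-25) = (1225/81 + 100)*(-25) = (9325/81)*(-25) = -233125/81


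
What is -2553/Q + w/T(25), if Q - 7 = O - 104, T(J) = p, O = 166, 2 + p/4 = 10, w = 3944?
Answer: 345/4 ≈ 86.250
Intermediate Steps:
p = 32 (p = -8 + 4*10 = -8 + 40 = 32)
T(J) = 32
Q = 69 (Q = 7 + (166 - 104) = 7 + 62 = 69)
-2553/Q + w/T(25) = -2553/69 + 3944/32 = -2553*1/69 + 3944*(1/32) = -37 + 493/4 = 345/4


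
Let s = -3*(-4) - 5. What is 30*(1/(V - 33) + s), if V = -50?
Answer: 17400/83 ≈ 209.64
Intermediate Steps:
s = 7 (s = 12 - 5 = 7)
30*(1/(V - 33) + s) = 30*(1/(-50 - 33) + 7) = 30*(1/(-83) + 7) = 30*(-1/83 + 7) = 30*(580/83) = 17400/83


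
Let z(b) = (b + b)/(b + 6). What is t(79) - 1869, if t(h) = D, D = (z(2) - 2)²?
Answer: -7467/4 ≈ -1866.8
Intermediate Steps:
z(b) = 2*b/(6 + b) (z(b) = (2*b)/(6 + b) = 2*b/(6 + b))
D = 9/4 (D = (2*2/(6 + 2) - 2)² = (2*2/8 - 2)² = (2*2*(⅛) - 2)² = (½ - 2)² = (-3/2)² = 9/4 ≈ 2.2500)
t(h) = 9/4
t(79) - 1869 = 9/4 - 1869 = -7467/4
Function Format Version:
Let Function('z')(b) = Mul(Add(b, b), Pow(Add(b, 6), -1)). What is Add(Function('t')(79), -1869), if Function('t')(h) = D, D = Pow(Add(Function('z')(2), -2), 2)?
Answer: Rational(-7467, 4) ≈ -1866.8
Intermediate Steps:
Function('z')(b) = Mul(2, b, Pow(Add(6, b), -1)) (Function('z')(b) = Mul(Mul(2, b), Pow(Add(6, b), -1)) = Mul(2, b, Pow(Add(6, b), -1)))
D = Rational(9, 4) (D = Pow(Add(Mul(2, 2, Pow(Add(6, 2), -1)), -2), 2) = Pow(Add(Mul(2, 2, Pow(8, -1)), -2), 2) = Pow(Add(Mul(2, 2, Rational(1, 8)), -2), 2) = Pow(Add(Rational(1, 2), -2), 2) = Pow(Rational(-3, 2), 2) = Rational(9, 4) ≈ 2.2500)
Function('t')(h) = Rational(9, 4)
Add(Function('t')(79), -1869) = Add(Rational(9, 4), -1869) = Rational(-7467, 4)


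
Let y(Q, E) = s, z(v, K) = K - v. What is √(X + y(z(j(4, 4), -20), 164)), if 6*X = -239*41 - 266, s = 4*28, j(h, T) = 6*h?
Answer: I*√6262/2 ≈ 39.566*I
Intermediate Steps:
s = 112
y(Q, E) = 112
X = -3355/2 (X = (-239*41 - 266)/6 = (-9799 - 266)/6 = (⅙)*(-10065) = -3355/2 ≈ -1677.5)
√(X + y(z(j(4, 4), -20), 164)) = √(-3355/2 + 112) = √(-3131/2) = I*√6262/2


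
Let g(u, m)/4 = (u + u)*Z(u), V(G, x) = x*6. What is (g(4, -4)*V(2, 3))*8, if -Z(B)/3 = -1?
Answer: 13824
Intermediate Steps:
Z(B) = 3 (Z(B) = -3*(-1) = 3)
V(G, x) = 6*x
g(u, m) = 24*u (g(u, m) = 4*((u + u)*3) = 4*((2*u)*3) = 4*(6*u) = 24*u)
(g(4, -4)*V(2, 3))*8 = ((24*4)*(6*3))*8 = (96*18)*8 = 1728*8 = 13824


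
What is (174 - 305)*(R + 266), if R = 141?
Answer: -53317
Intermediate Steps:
(174 - 305)*(R + 266) = (174 - 305)*(141 + 266) = -131*407 = -53317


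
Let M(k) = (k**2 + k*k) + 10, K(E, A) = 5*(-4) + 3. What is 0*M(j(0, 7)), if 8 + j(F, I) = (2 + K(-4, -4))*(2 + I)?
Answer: 0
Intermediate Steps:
K(E, A) = -17 (K(E, A) = -20 + 3 = -17)
j(F, I) = -38 - 15*I (j(F, I) = -8 + (2 - 17)*(2 + I) = -8 - 15*(2 + I) = -8 + (-30 - 15*I) = -38 - 15*I)
M(k) = 10 + 2*k**2 (M(k) = (k**2 + k**2) + 10 = 2*k**2 + 10 = 10 + 2*k**2)
0*M(j(0, 7)) = 0*(10 + 2*(-38 - 15*7)**2) = 0*(10 + 2*(-38 - 105)**2) = 0*(10 + 2*(-143)**2) = 0*(10 + 2*20449) = 0*(10 + 40898) = 0*40908 = 0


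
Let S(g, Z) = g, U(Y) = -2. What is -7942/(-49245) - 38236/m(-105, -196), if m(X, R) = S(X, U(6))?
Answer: 17940626/49245 ≈ 364.31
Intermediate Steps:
m(X, R) = X
-7942/(-49245) - 38236/m(-105, -196) = -7942/(-49245) - 38236/(-105) = -7942*(-1/49245) - 38236*(-1/105) = 7942/49245 + 38236/105 = 17940626/49245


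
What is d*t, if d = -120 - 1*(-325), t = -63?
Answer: -12915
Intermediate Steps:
d = 205 (d = -120 + 325 = 205)
d*t = 205*(-63) = -12915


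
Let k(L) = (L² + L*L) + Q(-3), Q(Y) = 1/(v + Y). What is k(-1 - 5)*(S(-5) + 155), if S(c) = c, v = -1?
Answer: 21525/2 ≈ 10763.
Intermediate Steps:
Q(Y) = 1/(-1 + Y)
k(L) = -¼ + 2*L² (k(L) = (L² + L*L) + 1/(-1 - 3) = (L² + L²) + 1/(-4) = 2*L² - ¼ = -¼ + 2*L²)
k(-1 - 5)*(S(-5) + 155) = (-¼ + 2*(-1 - 5)²)*(-5 + 155) = (-¼ + 2*(-6)²)*150 = (-¼ + 2*36)*150 = (-¼ + 72)*150 = (287/4)*150 = 21525/2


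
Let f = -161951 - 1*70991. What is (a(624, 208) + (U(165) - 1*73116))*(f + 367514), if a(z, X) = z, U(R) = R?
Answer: -9733189044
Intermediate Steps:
f = -232942 (f = -161951 - 70991 = -232942)
(a(624, 208) + (U(165) - 1*73116))*(f + 367514) = (624 + (165 - 1*73116))*(-232942 + 367514) = (624 + (165 - 73116))*134572 = (624 - 72951)*134572 = -72327*134572 = -9733189044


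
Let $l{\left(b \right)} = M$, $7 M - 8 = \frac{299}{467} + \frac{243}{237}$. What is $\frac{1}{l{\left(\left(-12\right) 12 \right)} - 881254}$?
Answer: $- \frac{258251}{227584370162} \approx -1.1347 \cdot 10^{-6}$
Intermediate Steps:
$M = \frac{356592}{258251}$ ($M = \frac{8}{7} + \frac{\frac{299}{467} + \frac{243}{237}}{7} = \frac{8}{7} + \frac{299 \cdot \frac{1}{467} + 243 \cdot \frac{1}{237}}{7} = \frac{8}{7} + \frac{\frac{299}{467} + \frac{81}{79}}{7} = \frac{8}{7} + \frac{1}{7} \cdot \frac{61448}{36893} = \frac{8}{7} + \frac{61448}{258251} = \frac{356592}{258251} \approx 1.3808$)
$l{\left(b \right)} = \frac{356592}{258251}$
$\frac{1}{l{\left(\left(-12\right) 12 \right)} - 881254} = \frac{1}{\frac{356592}{258251} - 881254} = \frac{1}{- \frac{227584370162}{258251}} = - \frac{258251}{227584370162}$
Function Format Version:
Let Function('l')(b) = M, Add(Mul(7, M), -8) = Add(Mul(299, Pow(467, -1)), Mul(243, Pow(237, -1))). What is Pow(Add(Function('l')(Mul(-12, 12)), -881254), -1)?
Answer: Rational(-258251, 227584370162) ≈ -1.1347e-6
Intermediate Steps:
M = Rational(356592, 258251) (M = Add(Rational(8, 7), Mul(Rational(1, 7), Add(Mul(299, Pow(467, -1)), Mul(243, Pow(237, -1))))) = Add(Rational(8, 7), Mul(Rational(1, 7), Add(Mul(299, Rational(1, 467)), Mul(243, Rational(1, 237))))) = Add(Rational(8, 7), Mul(Rational(1, 7), Add(Rational(299, 467), Rational(81, 79)))) = Add(Rational(8, 7), Mul(Rational(1, 7), Rational(61448, 36893))) = Add(Rational(8, 7), Rational(61448, 258251)) = Rational(356592, 258251) ≈ 1.3808)
Function('l')(b) = Rational(356592, 258251)
Pow(Add(Function('l')(Mul(-12, 12)), -881254), -1) = Pow(Add(Rational(356592, 258251), -881254), -1) = Pow(Rational(-227584370162, 258251), -1) = Rational(-258251, 227584370162)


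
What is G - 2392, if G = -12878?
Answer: -15270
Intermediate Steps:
G - 2392 = -12878 - 2392 = -15270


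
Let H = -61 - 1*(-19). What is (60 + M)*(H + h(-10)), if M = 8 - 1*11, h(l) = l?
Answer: -2964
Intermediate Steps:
M = -3 (M = 8 - 11 = -3)
H = -42 (H = -61 + 19 = -42)
(60 + M)*(H + h(-10)) = (60 - 3)*(-42 - 10) = 57*(-52) = -2964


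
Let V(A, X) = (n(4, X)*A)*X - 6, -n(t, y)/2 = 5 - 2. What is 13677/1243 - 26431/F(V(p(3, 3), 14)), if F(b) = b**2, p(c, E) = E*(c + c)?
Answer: 2862125965/260388612 ≈ 10.992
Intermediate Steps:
p(c, E) = 2*E*c (p(c, E) = E*(2*c) = 2*E*c)
n(t, y) = -6 (n(t, y) = -2*(5 - 2) = -2*3 = -6)
V(A, X) = -6 - 6*A*X (V(A, X) = (-6*A)*X - 6 = -6*A*X - 6 = -6 - 6*A*X)
13677/1243 - 26431/F(V(p(3, 3), 14)) = 13677/1243 - 26431/(-6 - 6*2*3*3*14)**2 = 13677*(1/1243) - 26431/(-6 - 6*18*14)**2 = 13677/1243 - 26431/(-6 - 1512)**2 = 13677/1243 - 26431/((-1518)**2) = 13677/1243 - 26431/2304324 = 2862125965/260388612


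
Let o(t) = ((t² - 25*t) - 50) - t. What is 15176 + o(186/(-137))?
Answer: 284597022/18769 ≈ 15163.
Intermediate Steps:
o(t) = -50 + t² - 26*t (o(t) = (-50 + t² - 25*t) - t = -50 + t² - 26*t)
15176 + o(186/(-137)) = 15176 + (-50 + (186/(-137))² - 4836/(-137)) = 15176 + (-50 + (186*(-1/137))² - 4836*(-1)/137) = 15176 + (-50 + (-186/137)² - 26*(-186/137)) = 15176 + (-50 + 34596/18769 + 4836/137) = 15176 - 241322/18769 = 284597022/18769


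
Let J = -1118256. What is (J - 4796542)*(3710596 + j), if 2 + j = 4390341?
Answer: -47915394136130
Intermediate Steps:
j = 4390339 (j = -2 + 4390341 = 4390339)
(J - 4796542)*(3710596 + j) = (-1118256 - 4796542)*(3710596 + 4390339) = -5914798*8100935 = -47915394136130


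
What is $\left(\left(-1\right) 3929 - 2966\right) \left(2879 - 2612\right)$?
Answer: $-1840965$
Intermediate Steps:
$\left(\left(-1\right) 3929 - 2966\right) \left(2879 - 2612\right) = \left(-3929 - 2966\right) 267 = \left(-6895\right) 267 = -1840965$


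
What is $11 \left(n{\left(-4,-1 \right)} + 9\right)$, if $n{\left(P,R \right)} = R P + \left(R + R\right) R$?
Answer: $165$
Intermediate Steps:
$n{\left(P,R \right)} = 2 R^{2} + P R$ ($n{\left(P,R \right)} = P R + 2 R R = P R + 2 R^{2} = 2 R^{2} + P R$)
$11 \left(n{\left(-4,-1 \right)} + 9\right) = 11 \left(- (-4 + 2 \left(-1\right)) + 9\right) = 11 \left(- (-4 - 2) + 9\right) = 11 \left(\left(-1\right) \left(-6\right) + 9\right) = 11 \left(6 + 9\right) = 11 \cdot 15 = 165$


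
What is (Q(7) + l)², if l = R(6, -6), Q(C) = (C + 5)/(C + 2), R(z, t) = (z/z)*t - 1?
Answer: 289/9 ≈ 32.111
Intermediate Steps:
R(z, t) = -1 + t (R(z, t) = 1*t - 1 = t - 1 = -1 + t)
Q(C) = (5 + C)/(2 + C)
l = -7 (l = -1 - 6 = -7)
(Q(7) + l)² = ((5 + 7)/(2 + 7) - 7)² = (12/9 - 7)² = ((⅑)*12 - 7)² = (4/3 - 7)² = (-17/3)² = 289/9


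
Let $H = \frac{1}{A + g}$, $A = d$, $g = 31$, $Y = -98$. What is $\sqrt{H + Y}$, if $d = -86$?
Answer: $\frac{3 i \sqrt{32945}}{55} \approx 9.9004 i$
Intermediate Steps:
$A = -86$
$H = - \frac{1}{55}$ ($H = \frac{1}{-86 + 31} = \frac{1}{-55} = - \frac{1}{55} \approx -0.018182$)
$\sqrt{H + Y} = \sqrt{- \frac{1}{55} - 98} = \sqrt{- \frac{5391}{55}} = \frac{3 i \sqrt{32945}}{55}$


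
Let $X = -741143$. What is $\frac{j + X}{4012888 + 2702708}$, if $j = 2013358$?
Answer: $\frac{1272215}{6715596} \approx 0.18944$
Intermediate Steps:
$\frac{j + X}{4012888 + 2702708} = \frac{2013358 - 741143}{4012888 + 2702708} = \frac{1272215}{6715596}$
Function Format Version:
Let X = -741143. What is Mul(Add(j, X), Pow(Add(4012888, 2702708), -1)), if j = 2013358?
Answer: Rational(1272215, 6715596) ≈ 0.18944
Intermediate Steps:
Mul(Add(j, X), Pow(Add(4012888, 2702708), -1)) = Mul(Add(2013358, -741143), Pow(Add(4012888, 2702708), -1)) = Mul(1272215, Pow(6715596, -1)) = Mul(1272215, Rational(1, 6715596)) = Rational(1272215, 6715596)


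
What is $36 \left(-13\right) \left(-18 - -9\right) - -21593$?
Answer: $25805$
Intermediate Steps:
$36 \left(-13\right) \left(-18 - -9\right) - -21593 = - 468 \left(-18 + 9\right) + 21593 = \left(-468\right) \left(-9\right) + 21593 = 4212 + 21593 = 25805$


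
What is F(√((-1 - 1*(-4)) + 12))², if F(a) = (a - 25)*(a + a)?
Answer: 38400 - 3000*√15 ≈ 26781.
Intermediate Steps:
F(a) = 2*a*(-25 + a) (F(a) = (-25 + a)*(2*a) = 2*a*(-25 + a))
F(√((-1 - 1*(-4)) + 12))² = (2*√((-1 - 1*(-4)) + 12)*(-25 + √((-1 - 1*(-4)) + 12)))² = (2*√((-1 + 4) + 12)*(-25 + √((-1 + 4) + 12)))² = (2*√(3 + 12)*(-25 + √(3 + 12)))² = (2*√15*(-25 + √15))² = 60*(-25 + √15)²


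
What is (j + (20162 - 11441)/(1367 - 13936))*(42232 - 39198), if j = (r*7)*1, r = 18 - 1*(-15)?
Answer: 8782574412/12569 ≈ 6.9875e+5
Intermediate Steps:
r = 33 (r = 18 + 15 = 33)
j = 231 (j = (33*7)*1 = 231*1 = 231)
(j + (20162 - 11441)/(1367 - 13936))*(42232 - 39198) = (231 + (20162 - 11441)/(1367 - 13936))*(42232 - 39198) = (231 + 8721/(-12569))*3034 = (231 + 8721*(-1/12569))*3034 = (231 - 8721/12569)*3034 = (2894718/12569)*3034 = 8782574412/12569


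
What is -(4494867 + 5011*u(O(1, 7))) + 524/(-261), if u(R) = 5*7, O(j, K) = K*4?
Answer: -1218936296/261 ≈ -4.6703e+6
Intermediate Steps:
O(j, K) = 4*K
u(R) = 35
-(4494867 + 5011*u(O(1, 7))) + 524/(-261) = -5011/(1/(897 + 35)) + 524/(-261) = -5011/(1/932) + 524*(-1/261) = -5011/1/932 - 524/261 = -5011*932 - 524/261 = -4670252 - 524/261 = -1218936296/261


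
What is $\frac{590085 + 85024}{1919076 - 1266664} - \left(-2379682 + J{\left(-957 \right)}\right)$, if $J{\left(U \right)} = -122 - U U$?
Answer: $\frac{2150124240145}{652412} \approx 3.2957 \cdot 10^{6}$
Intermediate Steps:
$J{\left(U \right)} = -122 - U^{2}$
$\frac{590085 + 85024}{1919076 - 1266664} - \left(-2379682 + J{\left(-957 \right)}\right) = \frac{590085 + 85024}{1919076 - 1266664} - \left(-2379682 - 915971\right) = \frac{675109}{652412} - \left(-2379682 - 915971\right) = \frac{675109}{652412} - -3295653 = \frac{675109}{652412} + 3295653 = \frac{2150124240145}{652412}$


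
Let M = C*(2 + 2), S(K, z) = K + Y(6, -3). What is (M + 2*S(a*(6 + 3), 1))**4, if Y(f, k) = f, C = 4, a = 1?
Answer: 4477456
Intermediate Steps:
S(K, z) = 6 + K (S(K, z) = K + 6 = 6 + K)
M = 16 (M = 4*(2 + 2) = 4*4 = 16)
(M + 2*S(a*(6 + 3), 1))**4 = (16 + 2*(6 + 1*(6 + 3)))**4 = (16 + 2*(6 + 1*9))**4 = (16 + 2*(6 + 9))**4 = (16 + 2*15)**4 = (16 + 30)**4 = 46**4 = 4477456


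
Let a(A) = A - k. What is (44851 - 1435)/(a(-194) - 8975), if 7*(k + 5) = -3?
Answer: -303912/64145 ≈ -4.7379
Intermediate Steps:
k = -38/7 (k = -5 + (1/7)*(-3) = -5 - 3/7 = -38/7 ≈ -5.4286)
a(A) = 38/7 + A (a(A) = A - 1*(-38/7) = A + 38/7 = 38/7 + A)
(44851 - 1435)/(a(-194) - 8975) = (44851 - 1435)/((38/7 - 194) - 8975) = 43416/(-1320/7 - 8975) = 43416/(-64145/7) = 43416*(-7/64145) = -303912/64145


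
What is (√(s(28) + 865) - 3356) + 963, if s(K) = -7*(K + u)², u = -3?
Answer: -2393 + 3*I*√390 ≈ -2393.0 + 59.245*I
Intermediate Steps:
s(K) = -7*(-3 + K)² (s(K) = -7*(K - 3)² = -7*(-3 + K)²)
(√(s(28) + 865) - 3356) + 963 = (√(-7*(-3 + 28)² + 865) - 3356) + 963 = (√(-7*25² + 865) - 3356) + 963 = (√(-7*625 + 865) - 3356) + 963 = (√(-4375 + 865) - 3356) + 963 = (√(-3510) - 3356) + 963 = (3*I*√390 - 3356) + 963 = (-3356 + 3*I*√390) + 963 = -2393 + 3*I*√390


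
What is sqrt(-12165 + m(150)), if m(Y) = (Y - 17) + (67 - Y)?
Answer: I*sqrt(12115) ≈ 110.07*I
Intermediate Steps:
m(Y) = 50 (m(Y) = (-17 + Y) + (67 - Y) = 50)
sqrt(-12165 + m(150)) = sqrt(-12165 + 50) = sqrt(-12115) = I*sqrt(12115)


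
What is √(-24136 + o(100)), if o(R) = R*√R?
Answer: 4*I*√1446 ≈ 152.11*I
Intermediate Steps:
o(R) = R^(3/2)
√(-24136 + o(100)) = √(-24136 + 100^(3/2)) = √(-24136 + 1000) = √(-23136) = 4*I*√1446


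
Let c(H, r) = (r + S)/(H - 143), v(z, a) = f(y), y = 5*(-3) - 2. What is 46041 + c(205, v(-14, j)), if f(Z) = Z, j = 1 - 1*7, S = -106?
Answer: 2854419/62 ≈ 46039.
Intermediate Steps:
j = -6 (j = 1 - 7 = -6)
y = -17 (y = -15 - 2 = -17)
v(z, a) = -17
c(H, r) = (-106 + r)/(-143 + H) (c(H, r) = (r - 106)/(H - 143) = (-106 + r)/(-143 + H))
46041 + c(205, v(-14, j)) = 46041 + (-106 - 17)/(-143 + 205) = 46041 - 123/62 = 2854419/62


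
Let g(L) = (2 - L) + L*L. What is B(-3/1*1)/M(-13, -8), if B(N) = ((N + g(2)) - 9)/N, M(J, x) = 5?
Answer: 8/15 ≈ 0.53333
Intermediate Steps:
g(L) = 2 + L**2 - L (g(L) = (2 - L) + L**2 = 2 + L**2 - L)
B(N) = (-5 + N)/N (B(N) = ((N + (2 + 2**2 - 1*2)) - 9)/N = ((N + (2 + 4 - 2)) - 9)/N = ((N + 4) - 9)/N = ((4 + N) - 9)/N = (-5 + N)/N)
B(-3/1*1)/M(-13, -8) = ((-5 - 3/1*1)/((-3/1*1)))/5 = ((-5 - 3*1*1)/((-3*1*1)))*(1/5) = ((-5 - 3*1)/((-3*1)))*(1/5) = ((-5 - 3)/(-3))*(1/5) = -1/3*(-8)*(1/5) = (8/3)*(1/5) = 8/15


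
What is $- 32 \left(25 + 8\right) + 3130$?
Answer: $2074$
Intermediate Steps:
$- 32 \left(25 + 8\right) + 3130 = \left(-32\right) 33 + 3130 = -1056 + 3130 = 2074$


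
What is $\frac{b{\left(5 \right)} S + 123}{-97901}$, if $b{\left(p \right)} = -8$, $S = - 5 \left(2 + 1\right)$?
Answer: $- \frac{243}{97901} \approx -0.0024821$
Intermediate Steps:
$S = -15$ ($S = \left(-5\right) 3 = -15$)
$\frac{b{\left(5 \right)} S + 123}{-97901} = \frac{\left(-8\right) \left(-15\right) + 123}{-97901} = \left(120 + 123\right) \left(- \frac{1}{97901}\right) = 243 \left(- \frac{1}{97901}\right) = - \frac{243}{97901}$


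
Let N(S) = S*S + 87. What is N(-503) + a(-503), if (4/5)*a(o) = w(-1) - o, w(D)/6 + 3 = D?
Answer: 1014779/4 ≈ 2.5369e+5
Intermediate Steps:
w(D) = -18 + 6*D
N(S) = 87 + S**2 (N(S) = S**2 + 87 = 87 + S**2)
a(o) = -30 - 5*o/4 (a(o) = 5*((-18 + 6*(-1)) - o)/4 = 5*((-18 - 6) - o)/4 = 5*(-24 - o)/4 = -30 - 5*o/4)
N(-503) + a(-503) = (87 + (-503)**2) + (-30 - 5/4*(-503)) = (87 + 253009) + (-30 + 2515/4) = 253096 + 2395/4 = 1014779/4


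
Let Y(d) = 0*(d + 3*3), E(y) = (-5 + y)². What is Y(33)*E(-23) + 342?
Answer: 342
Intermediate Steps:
Y(d) = 0 (Y(d) = 0*(d + 9) = 0*(9 + d) = 0)
Y(33)*E(-23) + 342 = 0*(-5 - 23)² + 342 = 0*(-28)² + 342 = 0*784 + 342 = 0 + 342 = 342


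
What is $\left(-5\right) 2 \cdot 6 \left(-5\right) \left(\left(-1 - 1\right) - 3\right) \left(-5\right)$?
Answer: $7500$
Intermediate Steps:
$\left(-5\right) 2 \cdot 6 \left(-5\right) \left(\left(-1 - 1\right) - 3\right) \left(-5\right) = - 10 \left(- 30 \left(\left(-1 - 1\right) - 3\right) \left(-5\right)\right) = - 10 \left(- 30 \left(-2 - 3\right) \left(-5\right)\right) = - 10 \left(- 30 \left(\left(-5\right) \left(-5\right)\right)\right) = - 10 \left(\left(-30\right) 25\right) = \left(-10\right) \left(-750\right) = 7500$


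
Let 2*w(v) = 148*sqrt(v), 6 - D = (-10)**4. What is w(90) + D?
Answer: -9994 + 222*sqrt(10) ≈ -9292.0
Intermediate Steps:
D = -9994 (D = 6 - 1*(-10)**4 = 6 - 1*10000 = 6 - 10000 = -9994)
w(v) = 74*sqrt(v) (w(v) = (148*sqrt(v))/2 = 74*sqrt(v))
w(90) + D = 74*sqrt(90) - 9994 = 74*(3*sqrt(10)) - 9994 = 222*sqrt(10) - 9994 = -9994 + 222*sqrt(10)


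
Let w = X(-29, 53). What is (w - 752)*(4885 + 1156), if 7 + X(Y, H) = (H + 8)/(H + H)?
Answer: -485654113/106 ≈ -4.5816e+6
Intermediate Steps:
X(Y, H) = -7 + (8 + H)/(2*H) (X(Y, H) = -7 + (H + 8)/(H + H) = -7 + (8 + H)/((2*H)) = -7 + (8 + H)*(1/(2*H)) = -7 + (8 + H)/(2*H))
w = -681/106 (w = -13/2 + 4/53 = -681/106 ≈ -6.4245)
(w - 752)*(4885 + 1156) = (-681/106 - 752)*(4885 + 1156) = -80393/106*6041 = -485654113/106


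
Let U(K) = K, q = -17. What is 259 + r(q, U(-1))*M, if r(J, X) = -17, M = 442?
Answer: -7255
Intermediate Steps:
259 + r(q, U(-1))*M = 259 - 17*442 = 259 - 7514 = -7255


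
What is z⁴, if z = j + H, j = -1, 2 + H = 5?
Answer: 16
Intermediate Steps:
H = 3 (H = -2 + 5 = 3)
z = 2 (z = -1 + 3 = 2)
z⁴ = 2⁴ = 16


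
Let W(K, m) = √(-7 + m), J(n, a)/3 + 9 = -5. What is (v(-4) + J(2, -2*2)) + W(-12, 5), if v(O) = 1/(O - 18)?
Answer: -925/22 + I*√2 ≈ -42.045 + 1.4142*I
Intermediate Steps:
J(n, a) = -42 (J(n, a) = -27 + 3*(-5) = -27 - 15 = -42)
v(O) = 1/(-18 + O)
(v(-4) + J(2, -2*2)) + W(-12, 5) = (1/(-18 - 4) - 42) + √(-7 + 5) = (1/(-22) - 42) + √(-2) = (-1/22 - 42) + I*√2 = -925/22 + I*√2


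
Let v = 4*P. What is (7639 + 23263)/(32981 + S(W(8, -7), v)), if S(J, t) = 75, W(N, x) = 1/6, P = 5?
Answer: 15451/16528 ≈ 0.93484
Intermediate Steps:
W(N, x) = 1/6
v = 20 (v = 4*5 = 20)
(7639 + 23263)/(32981 + S(W(8, -7), v)) = (7639 + 23263)/(32981 + 75) = 30902/33056 = 30902*(1/33056) = 15451/16528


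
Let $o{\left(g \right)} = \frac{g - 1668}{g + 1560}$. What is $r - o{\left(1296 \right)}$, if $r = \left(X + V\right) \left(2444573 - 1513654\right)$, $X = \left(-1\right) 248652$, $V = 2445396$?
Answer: $\frac{486707793201199}{238} \approx 2.045 \cdot 10^{12}$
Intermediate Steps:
$X = -248652$
$o{\left(g \right)} = \frac{-1668 + g}{1560 + g}$
$r = 2044990727736$ ($r = \left(-248652 + 2445396\right) \left(2444573 - 1513654\right) = 2196744 \cdot 930919 = 2044990727736$)
$r - o{\left(1296 \right)} = 2044990727736 - \frac{-1668 + 1296}{1560 + 1296} = 2044990727736 - \frac{1}{2856} \left(-372\right) = 2044990727736 - - \frac{31}{238} = 2044990727736 + \frac{31}{238} = \frac{486707793201199}{238}$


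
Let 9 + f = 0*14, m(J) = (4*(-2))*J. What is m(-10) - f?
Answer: 89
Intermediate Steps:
m(J) = -8*J
f = -9 (f = -9 + 0*14 = -9 + 0 = -9)
m(-10) - f = -8*(-10) - 1*(-9) = 80 + 9 = 89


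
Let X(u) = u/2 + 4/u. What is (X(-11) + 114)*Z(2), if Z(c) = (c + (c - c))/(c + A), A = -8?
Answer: -793/22 ≈ -36.045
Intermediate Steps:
X(u) = u/2 + 4/u (X(u) = u*(½) + 4/u = u/2 + 4/u)
Z(c) = c/(-8 + c) (Z(c) = (c + (c - c))/(c - 8) = (c + 0)/(-8 + c) = c/(-8 + c))
(X(-11) + 114)*Z(2) = (((½)*(-11) + 4/(-11)) + 114)*(2/(-8 + 2)) = ((-11/2 + 4*(-1/11)) + 114)*(2/(-6)) = ((-11/2 - 4/11) + 114)*(2*(-⅙)) = (-129/22 + 114)*(-⅓) = (2379/22)*(-⅓) = -793/22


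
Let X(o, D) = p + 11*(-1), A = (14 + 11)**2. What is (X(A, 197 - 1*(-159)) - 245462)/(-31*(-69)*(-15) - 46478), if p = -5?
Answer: 978/313 ≈ 3.1246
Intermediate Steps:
A = 625 (A = 25**2 = 625)
X(o, D) = -16 (X(o, D) = -5 + 11*(-1) = -5 - 11 = -16)
(X(A, 197 - 1*(-159)) - 245462)/(-31*(-69)*(-15) - 46478) = (-16 - 245462)/(-31*(-69)*(-15) - 46478) = -245478/(2139*(-15) - 46478) = -245478/(-32085 - 46478) = -245478/(-78563) = -245478*(-1/78563) = 978/313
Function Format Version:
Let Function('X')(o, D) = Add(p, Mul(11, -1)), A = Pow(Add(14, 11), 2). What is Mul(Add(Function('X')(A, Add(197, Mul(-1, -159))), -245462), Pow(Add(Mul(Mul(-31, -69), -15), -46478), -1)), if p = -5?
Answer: Rational(978, 313) ≈ 3.1246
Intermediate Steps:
A = 625 (A = Pow(25, 2) = 625)
Function('X')(o, D) = -16 (Function('X')(o, D) = Add(-5, Mul(11, -1)) = Add(-5, -11) = -16)
Mul(Add(Function('X')(A, Add(197, Mul(-1, -159))), -245462), Pow(Add(Mul(Mul(-31, -69), -15), -46478), -1)) = Mul(Add(-16, -245462), Pow(Add(Mul(Mul(-31, -69), -15), -46478), -1)) = Mul(-245478, Pow(Add(Mul(2139, -15), -46478), -1)) = Mul(-245478, Pow(Add(-32085, -46478), -1)) = Mul(-245478, Pow(-78563, -1)) = Mul(-245478, Rational(-1, 78563)) = Rational(978, 313)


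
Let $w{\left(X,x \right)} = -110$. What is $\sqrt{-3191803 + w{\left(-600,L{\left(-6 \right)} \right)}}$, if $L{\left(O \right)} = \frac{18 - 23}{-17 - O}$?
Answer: $3 i \sqrt{354657} \approx 1786.6 i$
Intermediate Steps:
$L{\left(O \right)} = - \frac{5}{-17 - O}$
$\sqrt{-3191803 + w{\left(-600,L{\left(-6 \right)} \right)}} = \sqrt{-3191803 - 110} = \sqrt{-3191913} = 3 i \sqrt{354657}$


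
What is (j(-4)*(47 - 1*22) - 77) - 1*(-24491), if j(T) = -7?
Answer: 24239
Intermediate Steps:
(j(-4)*(47 - 1*22) - 77) - 1*(-24491) = (-7*(47 - 1*22) - 77) - 1*(-24491) = (-7*(47 - 22) - 77) + 24491 = (-7*25 - 77) + 24491 = (-175 - 77) + 24491 = -252 + 24491 = 24239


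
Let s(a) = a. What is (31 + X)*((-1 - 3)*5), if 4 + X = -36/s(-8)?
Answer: -630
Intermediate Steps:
X = ½ (X = -4 - 36/(-8) = -4 - 36*(-⅛) = -4 + 9/2 = ½ ≈ 0.50000)
(31 + X)*((-1 - 3)*5) = (31 + ½)*((-1 - 3)*5) = 63*(-4*5)/2 = (63/2)*(-20) = -630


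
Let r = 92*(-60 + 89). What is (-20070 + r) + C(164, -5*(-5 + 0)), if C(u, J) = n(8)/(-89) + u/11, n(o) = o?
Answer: -17022050/979 ≈ -17387.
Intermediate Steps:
r = 2668 (r = 92*29 = 2668)
C(u, J) = -8/89 + u/11 (C(u, J) = 8/(-89) + u/11 = 8*(-1/89) + u*(1/11) = -8/89 + u/11)
(-20070 + r) + C(164, -5*(-5 + 0)) = (-20070 + 2668) + (-8/89 + (1/11)*164) = -17402 + (-8/89 + 164/11) = -17402 + 14508/979 = -17022050/979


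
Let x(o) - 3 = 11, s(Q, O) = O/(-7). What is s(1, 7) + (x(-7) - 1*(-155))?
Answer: 168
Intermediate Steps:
s(Q, O) = -O/7 (s(Q, O) = O*(-⅐) = -O/7)
x(o) = 14 (x(o) = 3 + 11 = 14)
s(1, 7) + (x(-7) - 1*(-155)) = -⅐*7 + (14 - 1*(-155)) = -1 + (14 + 155) = -1 + 169 = 168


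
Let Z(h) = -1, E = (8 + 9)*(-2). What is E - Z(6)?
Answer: -33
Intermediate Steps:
E = -34 (E = 17*(-2) = -34)
E - Z(6) = -34 - 1*(-1) = -34 + 1 = -33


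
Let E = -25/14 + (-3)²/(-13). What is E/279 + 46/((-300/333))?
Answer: -32414696/634725 ≈ -51.069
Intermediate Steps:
E = -451/182 (E = -25*1/14 + 9*(-1/13) = -25/14 - 9/13 = -451/182 ≈ -2.4780)
E/279 + 46/((-300/333)) = -451/182/279 + 46/((-300/333)) = -451/182*1/279 + 46/((-300*1/333)) = -451/50778 + 46/(-100/111) = -451/50778 + 46*(-111/100) = -451/50778 - 2553/50 = -32414696/634725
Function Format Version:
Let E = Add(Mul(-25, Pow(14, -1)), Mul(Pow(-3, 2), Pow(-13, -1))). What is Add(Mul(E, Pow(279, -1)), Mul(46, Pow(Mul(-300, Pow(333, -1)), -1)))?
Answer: Rational(-32414696, 634725) ≈ -51.069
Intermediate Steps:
E = Rational(-451, 182) (E = Add(Mul(-25, Rational(1, 14)), Mul(9, Rational(-1, 13))) = Add(Rational(-25, 14), Rational(-9, 13)) = Rational(-451, 182) ≈ -2.4780)
Add(Mul(E, Pow(279, -1)), Mul(46, Pow(Mul(-300, Pow(333, -1)), -1))) = Add(Mul(Rational(-451, 182), Pow(279, -1)), Mul(46, Pow(Mul(-300, Pow(333, -1)), -1))) = Add(Mul(Rational(-451, 182), Rational(1, 279)), Mul(46, Pow(Mul(-300, Rational(1, 333)), -1))) = Add(Rational(-451, 50778), Mul(46, Pow(Rational(-100, 111), -1))) = Add(Rational(-451, 50778), Mul(46, Rational(-111, 100))) = Add(Rational(-451, 50778), Rational(-2553, 50)) = Rational(-32414696, 634725)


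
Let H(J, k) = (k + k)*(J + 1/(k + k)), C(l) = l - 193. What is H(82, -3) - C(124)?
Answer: -422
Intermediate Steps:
C(l) = -193 + l
H(J, k) = 2*k*(J + 1/(2*k)) (H(J, k) = (2*k)*(J + 1/(2*k)) = 2*k*(J + 1/(2*k)))
H(82, -3) - C(124) = (1 + 2*82*(-3)) - (-193 + 124) = (1 - 492) - 1*(-69) = -491 + 69 = -422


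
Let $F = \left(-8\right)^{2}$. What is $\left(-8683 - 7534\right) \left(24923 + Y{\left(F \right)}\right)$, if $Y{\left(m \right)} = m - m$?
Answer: $-404176291$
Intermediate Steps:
$F = 64$
$Y{\left(m \right)} = 0$
$\left(-8683 - 7534\right) \left(24923 + Y{\left(F \right)}\right) = \left(-8683 - 7534\right) \left(24923 + 0\right) = \left(-16217\right) 24923 = -404176291$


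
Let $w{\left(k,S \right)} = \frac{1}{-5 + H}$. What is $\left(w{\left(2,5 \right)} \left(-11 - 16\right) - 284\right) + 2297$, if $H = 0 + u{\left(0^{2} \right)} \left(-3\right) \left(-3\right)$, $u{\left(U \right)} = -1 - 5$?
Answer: $\frac{118794}{59} \approx 2013.5$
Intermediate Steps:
$u{\left(U \right)} = -6$ ($u{\left(U \right)} = -1 - 5 = -6$)
$H = -54$ ($H = 0 + \left(-6\right) \left(-3\right) \left(-3\right) = 0 + 18 \left(-3\right) = 0 - 54 = -54$)
$w{\left(k,S \right)} = - \frac{1}{59}$ ($w{\left(k,S \right)} = \frac{1}{-5 - 54} = \frac{1}{-59} = - \frac{1}{59}$)
$\left(w{\left(2,5 \right)} \left(-11 - 16\right) - 284\right) + 2297 = \left(- \frac{-11 - 16}{59} - 284\right) + 2297 = \left(\left(- \frac{1}{59}\right) \left(-27\right) - 284\right) + 2297 = \left(\frac{27}{59} - 284\right) + 2297 = - \frac{16729}{59} + 2297 = \frac{118794}{59}$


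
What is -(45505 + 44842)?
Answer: -90347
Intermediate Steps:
-(45505 + 44842) = -1*90347 = -90347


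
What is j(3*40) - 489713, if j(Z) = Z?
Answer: -489593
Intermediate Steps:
j(3*40) - 489713 = 3*40 - 489713 = 120 - 489713 = -489593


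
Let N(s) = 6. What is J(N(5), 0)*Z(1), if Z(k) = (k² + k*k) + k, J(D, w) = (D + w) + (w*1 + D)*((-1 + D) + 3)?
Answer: 162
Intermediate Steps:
J(D, w) = D + w + (2 + D)*(D + w) (J(D, w) = (D + w) + (w + D)*(2 + D) = (D + w) + (D + w)*(2 + D) = (D + w) + (2 + D)*(D + w) = D + w + (2 + D)*(D + w))
Z(k) = k + 2*k² (Z(k) = (k² + k²) + k = 2*k² + k = k + 2*k²)
J(N(5), 0)*Z(1) = (6² + 3*6 + 3*0 + 6*0)*(1*(1 + 2*1)) = (36 + 18 + 0 + 0)*(1*(1 + 2)) = 54*(1*3) = 54*3 = 162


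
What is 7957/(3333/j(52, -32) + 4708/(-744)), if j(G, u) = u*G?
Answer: -1231361664/1289233 ≈ -955.11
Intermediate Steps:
j(G, u) = G*u
7957/(3333/j(52, -32) + 4708/(-744)) = 7957/(3333/((52*(-32))) + 4708/(-744)) = 7957/(3333/(-1664) + 4708*(-1/744)) = 7957/(3333*(-1/1664) - 1177/186) = 7957/(-3333/1664 - 1177/186) = 7957/(-1289233/154752) = 7957*(-154752/1289233) = -1231361664/1289233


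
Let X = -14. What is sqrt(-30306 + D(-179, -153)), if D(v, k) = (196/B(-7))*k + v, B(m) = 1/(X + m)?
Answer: sqrt(599263) ≈ 774.12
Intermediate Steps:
B(m) = 1/(-14 + m)
D(v, k) = v - 4116*k (D(v, k) = (196/(1/(-14 - 7)))*k + v = (196/(1/(-21)))*k + v = (196/(-1/21))*k + v = (196*(-21))*k + v = -4116*k + v = v - 4116*k)
sqrt(-30306 + D(-179, -153)) = sqrt(-30306 + (-179 - 4116*(-153))) = sqrt(-30306 + (-179 + 629748)) = sqrt(-30306 + 629569) = sqrt(599263)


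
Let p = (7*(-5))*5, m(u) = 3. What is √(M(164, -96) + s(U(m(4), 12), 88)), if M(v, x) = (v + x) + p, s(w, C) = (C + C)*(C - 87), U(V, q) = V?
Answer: √69 ≈ 8.3066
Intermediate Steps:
s(w, C) = 2*C*(-87 + C) (s(w, C) = (2*C)*(-87 + C) = 2*C*(-87 + C))
p = -175 (p = -35*5 = -175)
M(v, x) = -175 + v + x (M(v, x) = (v + x) - 175 = -175 + v + x)
√(M(164, -96) + s(U(m(4), 12), 88)) = √((-175 + 164 - 96) + 2*88*(-87 + 88)) = √(-107 + 2*88*1) = √(-107 + 176) = √69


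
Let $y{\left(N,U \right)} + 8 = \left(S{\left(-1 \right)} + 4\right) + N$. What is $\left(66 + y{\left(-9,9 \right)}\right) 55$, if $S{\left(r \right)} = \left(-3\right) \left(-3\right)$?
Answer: $3410$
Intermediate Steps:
$S{\left(r \right)} = 9$
$y{\left(N,U \right)} = 5 + N$ ($y{\left(N,U \right)} = -8 + \left(\left(9 + 4\right) + N\right) = -8 + \left(13 + N\right) = 5 + N$)
$\left(66 + y{\left(-9,9 \right)}\right) 55 = \left(66 + \left(5 - 9\right)\right) 55 = \left(66 - 4\right) 55 = 62 \cdot 55 = 3410$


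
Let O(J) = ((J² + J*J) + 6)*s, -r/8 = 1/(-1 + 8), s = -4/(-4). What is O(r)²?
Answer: 178084/2401 ≈ 74.171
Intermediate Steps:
s = 1 (s = -4*(-¼) = 1)
r = -8/7 (r = -8/(-1 + 8) = -8/7 ≈ -1.1429)
O(J) = 6 + 2*J² (O(J) = ((J² + J*J) + 6)*1 = ((J² + J²) + 6)*1 = (2*J² + 6)*1 = (6 + 2*J²)*1 = 6 + 2*J²)
O(r)² = (6 + 2*(-8/7)²)² = (6 + 2*(64/49))² = (6 + 128/49)² = (422/49)² = 178084/2401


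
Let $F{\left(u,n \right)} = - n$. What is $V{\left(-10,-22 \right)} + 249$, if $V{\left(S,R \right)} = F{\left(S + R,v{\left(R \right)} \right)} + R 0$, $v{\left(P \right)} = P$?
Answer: $271$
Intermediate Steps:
$V{\left(S,R \right)} = - R$ ($V{\left(S,R \right)} = - R + R 0 = - R + 0 = - R$)
$V{\left(-10,-22 \right)} + 249 = \left(-1\right) \left(-22\right) + 249 = 22 + 249 = 271$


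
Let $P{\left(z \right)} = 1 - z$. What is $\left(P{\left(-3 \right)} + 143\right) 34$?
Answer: $4998$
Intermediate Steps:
$\left(P{\left(-3 \right)} + 143\right) 34 = \left(\left(1 - -3\right) + 143\right) 34 = \left(\left(1 + 3\right) + 143\right) 34 = \left(4 + 143\right) 34 = 147 \cdot 34 = 4998$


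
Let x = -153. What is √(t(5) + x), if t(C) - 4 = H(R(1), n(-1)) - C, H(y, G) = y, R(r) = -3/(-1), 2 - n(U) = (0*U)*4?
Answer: I*√151 ≈ 12.288*I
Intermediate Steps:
n(U) = 2 (n(U) = 2 - 0*U*4 = 2 - 0*4 = 2 - 1*0 = 2 + 0 = 2)
R(r) = 3 (R(r) = -3*(-1) = 3)
t(C) = 7 - C (t(C) = 4 + (3 - C) = 7 - C)
√(t(5) + x) = √((7 - 1*5) - 153) = √((7 - 5) - 153) = √(2 - 153) = √(-151) = I*√151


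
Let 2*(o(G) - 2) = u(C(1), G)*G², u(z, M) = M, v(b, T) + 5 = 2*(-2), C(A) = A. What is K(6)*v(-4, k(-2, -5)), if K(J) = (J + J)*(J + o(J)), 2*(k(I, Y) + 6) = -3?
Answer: -12528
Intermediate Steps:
k(I, Y) = -15/2 (k(I, Y) = -6 + (½)*(-3) = -6 - 3/2 = -15/2)
v(b, T) = -9 (v(b, T) = -5 + 2*(-2) = -5 - 4 = -9)
o(G) = 2 + G³/2 (o(G) = 2 + (G*G²)/2 = 2 + G³/2)
K(J) = 2*J*(2 + J + J³/2) (K(J) = (J + J)*(J + (2 + J³/2)) = (2*J)*(2 + J + J³/2) = 2*J*(2 + J + J³/2))
K(6)*v(-4, k(-2, -5)) = (6*(4 + 6³ + 2*6))*(-9) = (6*(4 + 216 + 12))*(-9) = (6*232)*(-9) = 1392*(-9) = -12528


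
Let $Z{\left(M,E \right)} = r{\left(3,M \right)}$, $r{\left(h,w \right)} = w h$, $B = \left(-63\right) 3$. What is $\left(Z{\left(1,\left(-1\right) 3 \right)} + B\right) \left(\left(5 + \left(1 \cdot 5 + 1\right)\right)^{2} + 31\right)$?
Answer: $-28272$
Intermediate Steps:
$B = -189$
$r{\left(h,w \right)} = h w$
$Z{\left(M,E \right)} = 3 M$
$\left(Z{\left(1,\left(-1\right) 3 \right)} + B\right) \left(\left(5 + \left(1 \cdot 5 + 1\right)\right)^{2} + 31\right) = \left(3 \cdot 1 - 189\right) \left(\left(5 + \left(1 \cdot 5 + 1\right)\right)^{2} + 31\right) = \left(3 - 189\right) \left(\left(5 + \left(5 + 1\right)\right)^{2} + 31\right) = - 186 \left(\left(5 + 6\right)^{2} + 31\right) = - 186 \left(11^{2} + 31\right) = - 186 \left(121 + 31\right) = \left(-186\right) 152 = -28272$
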